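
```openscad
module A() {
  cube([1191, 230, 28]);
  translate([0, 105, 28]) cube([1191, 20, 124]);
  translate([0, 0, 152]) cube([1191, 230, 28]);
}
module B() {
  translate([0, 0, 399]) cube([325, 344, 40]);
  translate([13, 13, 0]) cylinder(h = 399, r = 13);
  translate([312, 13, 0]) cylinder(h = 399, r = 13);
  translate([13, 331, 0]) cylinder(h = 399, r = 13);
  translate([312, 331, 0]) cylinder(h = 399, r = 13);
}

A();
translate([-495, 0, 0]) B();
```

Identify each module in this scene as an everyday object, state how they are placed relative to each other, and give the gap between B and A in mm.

A is an I-beam. B is a stool. The stool is on the floor beside the I-beam on its −x side. The gap between the stool and the I-beam is 170 mm.

The stool's nearest face is 170 mm from the I-beam's −x face.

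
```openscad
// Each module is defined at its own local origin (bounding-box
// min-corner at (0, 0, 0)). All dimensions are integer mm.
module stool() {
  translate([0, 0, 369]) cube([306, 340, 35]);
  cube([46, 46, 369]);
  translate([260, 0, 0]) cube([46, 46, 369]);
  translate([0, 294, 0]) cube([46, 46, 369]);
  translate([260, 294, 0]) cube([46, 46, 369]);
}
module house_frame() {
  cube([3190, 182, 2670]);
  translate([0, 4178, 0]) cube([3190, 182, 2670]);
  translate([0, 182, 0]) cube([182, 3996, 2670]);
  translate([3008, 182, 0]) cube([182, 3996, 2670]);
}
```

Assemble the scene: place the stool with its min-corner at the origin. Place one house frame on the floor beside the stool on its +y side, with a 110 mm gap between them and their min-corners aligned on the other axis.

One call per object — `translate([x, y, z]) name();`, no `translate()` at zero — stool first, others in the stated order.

stool();
translate([0, 450, 0]) house_frame();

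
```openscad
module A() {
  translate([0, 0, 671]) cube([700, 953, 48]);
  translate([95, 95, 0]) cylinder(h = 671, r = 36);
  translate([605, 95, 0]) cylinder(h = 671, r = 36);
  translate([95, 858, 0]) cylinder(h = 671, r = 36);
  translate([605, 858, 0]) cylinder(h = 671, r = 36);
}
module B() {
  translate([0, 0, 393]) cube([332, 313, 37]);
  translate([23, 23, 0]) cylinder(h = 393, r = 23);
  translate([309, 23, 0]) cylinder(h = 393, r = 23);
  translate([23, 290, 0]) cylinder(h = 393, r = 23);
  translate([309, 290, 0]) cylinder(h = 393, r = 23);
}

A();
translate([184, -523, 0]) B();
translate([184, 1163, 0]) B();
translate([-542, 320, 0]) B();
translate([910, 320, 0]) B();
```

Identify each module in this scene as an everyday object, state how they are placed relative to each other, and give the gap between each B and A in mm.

Each stool's nearest face is 210 mm from the table's bounding box.

A is a table. B is a stool. Four stools sit around the table at the −y, +y, −x, +x sides. The gap between each stool and the table is 210 mm.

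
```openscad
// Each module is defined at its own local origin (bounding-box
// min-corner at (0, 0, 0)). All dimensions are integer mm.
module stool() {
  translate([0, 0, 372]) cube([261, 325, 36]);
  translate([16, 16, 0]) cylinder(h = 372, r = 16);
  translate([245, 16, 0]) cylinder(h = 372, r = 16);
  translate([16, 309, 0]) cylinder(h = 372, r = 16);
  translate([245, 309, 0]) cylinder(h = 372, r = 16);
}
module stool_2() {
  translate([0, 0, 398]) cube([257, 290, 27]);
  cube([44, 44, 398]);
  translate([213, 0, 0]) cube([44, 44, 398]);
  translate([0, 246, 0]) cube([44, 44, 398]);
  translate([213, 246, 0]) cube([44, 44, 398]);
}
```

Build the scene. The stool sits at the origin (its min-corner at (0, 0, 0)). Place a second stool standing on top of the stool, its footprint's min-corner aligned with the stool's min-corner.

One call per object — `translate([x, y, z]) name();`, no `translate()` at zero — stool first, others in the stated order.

stool();
translate([0, 0, 408]) stool_2();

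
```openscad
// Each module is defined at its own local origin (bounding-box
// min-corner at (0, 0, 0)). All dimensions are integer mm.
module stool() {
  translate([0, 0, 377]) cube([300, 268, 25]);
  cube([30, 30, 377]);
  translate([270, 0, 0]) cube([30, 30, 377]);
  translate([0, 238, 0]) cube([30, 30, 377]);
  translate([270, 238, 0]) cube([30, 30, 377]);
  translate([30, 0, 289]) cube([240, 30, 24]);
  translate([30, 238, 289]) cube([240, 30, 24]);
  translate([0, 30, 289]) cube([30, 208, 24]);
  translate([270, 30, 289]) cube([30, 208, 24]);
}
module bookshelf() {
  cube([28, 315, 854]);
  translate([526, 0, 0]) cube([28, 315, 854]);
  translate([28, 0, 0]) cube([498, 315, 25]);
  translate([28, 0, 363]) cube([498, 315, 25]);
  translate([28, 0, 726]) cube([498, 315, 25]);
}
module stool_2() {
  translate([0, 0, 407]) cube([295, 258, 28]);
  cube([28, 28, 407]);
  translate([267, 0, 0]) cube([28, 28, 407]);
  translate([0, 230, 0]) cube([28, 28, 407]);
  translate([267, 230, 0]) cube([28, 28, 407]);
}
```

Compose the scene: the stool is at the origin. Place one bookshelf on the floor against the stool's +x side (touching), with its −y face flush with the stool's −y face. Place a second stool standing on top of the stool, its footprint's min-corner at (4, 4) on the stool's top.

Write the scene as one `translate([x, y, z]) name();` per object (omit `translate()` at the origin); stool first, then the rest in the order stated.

stool();
translate([300, 0, 0]) bookshelf();
translate([4, 4, 402]) stool_2();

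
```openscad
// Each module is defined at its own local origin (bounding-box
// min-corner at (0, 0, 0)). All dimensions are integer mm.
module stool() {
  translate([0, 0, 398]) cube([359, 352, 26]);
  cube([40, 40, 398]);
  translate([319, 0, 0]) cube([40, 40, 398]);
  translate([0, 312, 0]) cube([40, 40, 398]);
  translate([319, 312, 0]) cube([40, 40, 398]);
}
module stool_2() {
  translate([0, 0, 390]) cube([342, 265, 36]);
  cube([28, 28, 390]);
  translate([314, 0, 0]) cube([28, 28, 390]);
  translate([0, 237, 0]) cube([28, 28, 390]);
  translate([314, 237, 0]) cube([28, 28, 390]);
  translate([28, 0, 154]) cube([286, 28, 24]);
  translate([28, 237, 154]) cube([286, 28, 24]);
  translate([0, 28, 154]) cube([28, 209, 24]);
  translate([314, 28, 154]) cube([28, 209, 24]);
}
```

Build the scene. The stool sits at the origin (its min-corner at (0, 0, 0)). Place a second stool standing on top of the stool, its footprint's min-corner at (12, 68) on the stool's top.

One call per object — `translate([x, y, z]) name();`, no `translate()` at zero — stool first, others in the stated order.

stool();
translate([12, 68, 424]) stool_2();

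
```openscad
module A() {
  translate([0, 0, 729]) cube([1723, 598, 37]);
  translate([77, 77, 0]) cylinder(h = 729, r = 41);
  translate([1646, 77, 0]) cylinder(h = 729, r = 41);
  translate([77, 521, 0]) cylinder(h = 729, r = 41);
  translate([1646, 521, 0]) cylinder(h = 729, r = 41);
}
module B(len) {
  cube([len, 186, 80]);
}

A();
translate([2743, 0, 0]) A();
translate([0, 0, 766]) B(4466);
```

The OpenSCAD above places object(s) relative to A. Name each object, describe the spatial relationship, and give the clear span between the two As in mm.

Second table starts at x = 2743; first ends at x = 1723; clear span = 2743 − 1723 = 1020 mm.

A is a table. B is a beam. A beam spans the tops of two tables. The clear span between the two tables is 1020 mm.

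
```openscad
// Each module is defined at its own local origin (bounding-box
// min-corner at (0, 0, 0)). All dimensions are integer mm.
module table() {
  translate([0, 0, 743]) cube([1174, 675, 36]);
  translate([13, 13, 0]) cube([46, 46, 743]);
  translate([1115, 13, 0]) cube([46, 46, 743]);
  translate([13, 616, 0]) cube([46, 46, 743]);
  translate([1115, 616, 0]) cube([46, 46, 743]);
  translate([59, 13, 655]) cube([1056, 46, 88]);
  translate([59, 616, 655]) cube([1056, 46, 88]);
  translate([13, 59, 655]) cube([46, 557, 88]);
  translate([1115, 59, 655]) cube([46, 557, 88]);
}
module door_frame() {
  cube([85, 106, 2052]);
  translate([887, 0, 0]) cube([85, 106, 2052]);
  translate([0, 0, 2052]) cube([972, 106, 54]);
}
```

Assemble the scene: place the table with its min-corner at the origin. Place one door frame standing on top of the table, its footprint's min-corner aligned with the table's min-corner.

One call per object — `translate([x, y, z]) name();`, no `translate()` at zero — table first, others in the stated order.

table();
translate([0, 0, 779]) door_frame();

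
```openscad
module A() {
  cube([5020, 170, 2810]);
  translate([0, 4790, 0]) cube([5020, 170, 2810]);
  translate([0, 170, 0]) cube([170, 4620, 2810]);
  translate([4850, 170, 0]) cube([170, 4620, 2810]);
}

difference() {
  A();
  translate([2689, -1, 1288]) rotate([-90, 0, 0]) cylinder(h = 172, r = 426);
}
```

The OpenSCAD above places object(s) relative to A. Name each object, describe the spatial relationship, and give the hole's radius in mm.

A is a house frame. The house frame has a circular hole through its front wall. The hole's radius is 426 mm.

The subtracted cylinder has r = 426 mm.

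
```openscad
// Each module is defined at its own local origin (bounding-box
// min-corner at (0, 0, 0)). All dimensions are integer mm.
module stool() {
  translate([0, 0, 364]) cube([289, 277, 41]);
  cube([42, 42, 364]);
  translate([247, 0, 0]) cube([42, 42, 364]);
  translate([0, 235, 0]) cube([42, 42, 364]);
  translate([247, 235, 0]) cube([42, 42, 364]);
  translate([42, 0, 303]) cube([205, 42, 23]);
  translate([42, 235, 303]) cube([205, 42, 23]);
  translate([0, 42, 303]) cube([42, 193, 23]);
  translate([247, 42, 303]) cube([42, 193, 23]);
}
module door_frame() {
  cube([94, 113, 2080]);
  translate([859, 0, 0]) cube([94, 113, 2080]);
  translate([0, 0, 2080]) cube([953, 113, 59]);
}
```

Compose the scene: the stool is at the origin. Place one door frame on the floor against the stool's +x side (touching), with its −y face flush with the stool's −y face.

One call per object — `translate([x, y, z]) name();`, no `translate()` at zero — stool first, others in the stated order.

stool();
translate([289, 0, 0]) door_frame();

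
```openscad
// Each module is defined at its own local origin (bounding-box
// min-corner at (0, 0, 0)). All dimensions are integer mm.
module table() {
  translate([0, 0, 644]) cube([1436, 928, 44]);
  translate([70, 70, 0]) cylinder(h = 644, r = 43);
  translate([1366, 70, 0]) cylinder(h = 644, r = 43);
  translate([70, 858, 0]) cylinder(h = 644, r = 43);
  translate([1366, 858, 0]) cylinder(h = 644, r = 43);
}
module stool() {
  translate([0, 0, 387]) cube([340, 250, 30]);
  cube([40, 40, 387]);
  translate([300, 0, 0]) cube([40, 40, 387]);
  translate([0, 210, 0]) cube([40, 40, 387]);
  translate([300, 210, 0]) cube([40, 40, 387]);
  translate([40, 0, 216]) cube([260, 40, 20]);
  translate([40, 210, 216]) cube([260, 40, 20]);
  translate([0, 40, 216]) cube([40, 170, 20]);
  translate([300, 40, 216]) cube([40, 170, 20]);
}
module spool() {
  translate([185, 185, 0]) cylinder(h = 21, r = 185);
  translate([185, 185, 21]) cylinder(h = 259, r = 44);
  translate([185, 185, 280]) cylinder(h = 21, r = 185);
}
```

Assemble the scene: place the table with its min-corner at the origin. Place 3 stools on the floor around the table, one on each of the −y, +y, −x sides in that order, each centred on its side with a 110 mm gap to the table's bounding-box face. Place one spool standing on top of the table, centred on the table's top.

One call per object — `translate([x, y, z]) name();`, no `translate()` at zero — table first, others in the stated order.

table();
translate([548, -360, 0]) stool();
translate([548, 1038, 0]) stool();
translate([-450, 339, 0]) stool();
translate([533, 279, 688]) spool();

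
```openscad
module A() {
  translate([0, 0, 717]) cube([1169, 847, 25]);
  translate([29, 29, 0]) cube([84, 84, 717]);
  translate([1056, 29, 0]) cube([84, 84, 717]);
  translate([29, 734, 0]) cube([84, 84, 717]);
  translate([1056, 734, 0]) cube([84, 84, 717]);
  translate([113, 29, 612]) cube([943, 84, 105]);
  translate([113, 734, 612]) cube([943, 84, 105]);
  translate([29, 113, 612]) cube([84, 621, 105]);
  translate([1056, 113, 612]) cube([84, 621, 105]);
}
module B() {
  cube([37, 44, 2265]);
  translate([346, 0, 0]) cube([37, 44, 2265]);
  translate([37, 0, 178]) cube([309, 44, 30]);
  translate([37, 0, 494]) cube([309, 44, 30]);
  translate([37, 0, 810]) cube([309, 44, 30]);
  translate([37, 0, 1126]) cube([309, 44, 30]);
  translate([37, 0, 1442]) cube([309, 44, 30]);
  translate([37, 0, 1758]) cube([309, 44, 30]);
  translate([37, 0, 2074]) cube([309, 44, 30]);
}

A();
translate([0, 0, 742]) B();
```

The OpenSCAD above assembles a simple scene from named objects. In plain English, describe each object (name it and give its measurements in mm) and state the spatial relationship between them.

A is a table: top 1169 mm (x) × 847 mm (y), 25 mm thick, upper face at z = 742 mm, on four 84×84 mm square legs, each inset 29 mm from the nearest pair of top edges, running from z = 0 to the bottom of the top. Four apron rails, 84 mm thick and 105 mm tall, run between adjacent legs with their top edges flush with the underside of the top and their outer faces flush with the legs' outer faces.

B is a straight ladder. Two 37×44 mm vertical rails, 2265 mm tall, stand 383 mm apart (outside-to-outside) with their front faces coplanar on the −y side. 7 rungs, each 44 mm deep and 30 mm tall, span between the inner faces of the rails, front faces flush with the rails. The lowest rung's underside is at z = 178 mm and rungs are spaced 316 mm apart (underside to underside).

The ladder is on top of the table.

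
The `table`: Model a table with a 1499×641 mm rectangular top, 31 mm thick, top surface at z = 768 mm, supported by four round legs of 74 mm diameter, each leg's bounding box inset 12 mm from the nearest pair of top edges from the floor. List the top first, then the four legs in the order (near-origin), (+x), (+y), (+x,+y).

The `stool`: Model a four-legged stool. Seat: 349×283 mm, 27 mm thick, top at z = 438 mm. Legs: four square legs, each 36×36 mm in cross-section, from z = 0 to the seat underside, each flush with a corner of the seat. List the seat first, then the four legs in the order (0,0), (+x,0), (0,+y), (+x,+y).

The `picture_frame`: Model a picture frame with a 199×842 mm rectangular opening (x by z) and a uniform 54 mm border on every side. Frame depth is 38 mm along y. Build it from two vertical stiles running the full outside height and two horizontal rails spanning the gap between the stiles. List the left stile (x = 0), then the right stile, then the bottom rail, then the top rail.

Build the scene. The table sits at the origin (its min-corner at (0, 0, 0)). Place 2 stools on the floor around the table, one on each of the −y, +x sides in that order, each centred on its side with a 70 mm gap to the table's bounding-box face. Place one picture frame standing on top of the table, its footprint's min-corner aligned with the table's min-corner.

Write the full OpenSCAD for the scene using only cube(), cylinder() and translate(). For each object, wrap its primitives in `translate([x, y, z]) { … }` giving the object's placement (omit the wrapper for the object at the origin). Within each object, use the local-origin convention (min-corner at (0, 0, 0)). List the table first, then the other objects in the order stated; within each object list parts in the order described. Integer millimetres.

translate([0, 0, 737]) cube([1499, 641, 31]);
translate([49, 49, 0]) cylinder(h = 737, r = 37);
translate([1450, 49, 0]) cylinder(h = 737, r = 37);
translate([49, 592, 0]) cylinder(h = 737, r = 37);
translate([1450, 592, 0]) cylinder(h = 737, r = 37);
translate([575, -353, 0]) {
  translate([0, 0, 411]) cube([349, 283, 27]);
  cube([36, 36, 411]);
  translate([313, 0, 0]) cube([36, 36, 411]);
  translate([0, 247, 0]) cube([36, 36, 411]);
  translate([313, 247, 0]) cube([36, 36, 411]);
}
translate([1569, 179, 0]) {
  translate([0, 0, 411]) cube([349, 283, 27]);
  cube([36, 36, 411]);
  translate([313, 0, 0]) cube([36, 36, 411]);
  translate([0, 247, 0]) cube([36, 36, 411]);
  translate([313, 247, 0]) cube([36, 36, 411]);
}
translate([0, 0, 768]) {
  cube([54, 38, 950]);
  translate([253, 0, 0]) cube([54, 38, 950]);
  translate([54, 0, 0]) cube([199, 38, 54]);
  translate([54, 0, 896]) cube([199, 38, 54]);
}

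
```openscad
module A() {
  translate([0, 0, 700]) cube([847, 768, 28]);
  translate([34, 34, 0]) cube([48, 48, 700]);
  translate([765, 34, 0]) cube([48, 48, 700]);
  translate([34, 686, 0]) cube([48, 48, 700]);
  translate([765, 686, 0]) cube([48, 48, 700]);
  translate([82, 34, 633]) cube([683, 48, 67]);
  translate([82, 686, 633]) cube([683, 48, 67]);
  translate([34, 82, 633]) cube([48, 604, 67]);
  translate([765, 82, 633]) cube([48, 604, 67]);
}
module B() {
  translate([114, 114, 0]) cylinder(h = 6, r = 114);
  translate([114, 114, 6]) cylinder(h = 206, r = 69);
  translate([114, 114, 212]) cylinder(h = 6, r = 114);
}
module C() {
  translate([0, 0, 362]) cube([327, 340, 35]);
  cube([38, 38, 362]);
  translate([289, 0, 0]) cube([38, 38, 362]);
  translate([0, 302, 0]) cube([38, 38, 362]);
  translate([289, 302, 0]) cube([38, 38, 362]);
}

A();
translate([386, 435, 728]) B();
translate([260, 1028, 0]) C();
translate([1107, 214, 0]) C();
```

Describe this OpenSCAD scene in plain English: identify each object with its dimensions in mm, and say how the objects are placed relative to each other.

A is a table with a 847×768 mm rectangular top, 28 mm thick, top surface at z = 728 mm, supported by four 48×48 mm square legs, each inset 34 mm from the nearest pair of top edges, running from the floor. Four apron rails, 48 mm thick and 67 mm tall, run between adjacent legs with their top edges flush with the underside of the top and their outer faces flush with the legs' outer faces.

B is a spool: two coaxial disc flanges of radius 114 mm and thickness 6 mm, joined by a core cylinder of radius 69 mm and height 206 mm. The lower flange rests on z = 0 and the three cylinders share a vertical axis.

C is a four-legged stool. The seat is 327×340 mm, 35 mm thick, top at z = 397 mm. It stands on four square legs, each 38×38 mm in cross-section, from z = 0 to the seat underside, each flush with a corner of the seat.

The spool is on top of the table. Two stools sit around the table at the +y, +x sides.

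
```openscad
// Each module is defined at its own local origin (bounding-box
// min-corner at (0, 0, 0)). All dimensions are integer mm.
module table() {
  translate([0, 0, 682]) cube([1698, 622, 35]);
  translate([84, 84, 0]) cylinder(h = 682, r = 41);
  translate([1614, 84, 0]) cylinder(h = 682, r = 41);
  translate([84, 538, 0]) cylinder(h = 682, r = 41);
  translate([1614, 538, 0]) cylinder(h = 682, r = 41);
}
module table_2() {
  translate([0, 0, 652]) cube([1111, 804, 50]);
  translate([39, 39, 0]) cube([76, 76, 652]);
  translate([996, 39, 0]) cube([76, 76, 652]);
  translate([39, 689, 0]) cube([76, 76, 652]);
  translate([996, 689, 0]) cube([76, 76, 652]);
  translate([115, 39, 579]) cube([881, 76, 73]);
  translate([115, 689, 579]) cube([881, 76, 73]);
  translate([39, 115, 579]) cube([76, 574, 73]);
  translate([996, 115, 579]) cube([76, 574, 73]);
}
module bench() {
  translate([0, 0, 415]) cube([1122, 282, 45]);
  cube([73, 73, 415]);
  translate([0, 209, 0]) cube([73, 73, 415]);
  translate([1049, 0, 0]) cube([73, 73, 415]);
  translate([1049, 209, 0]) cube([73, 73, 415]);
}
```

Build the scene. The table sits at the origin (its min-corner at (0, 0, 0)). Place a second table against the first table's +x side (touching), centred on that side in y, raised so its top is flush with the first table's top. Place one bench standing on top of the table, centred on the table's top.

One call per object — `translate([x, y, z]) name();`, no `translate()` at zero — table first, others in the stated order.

table();
translate([1698, -91, 15]) table_2();
translate([288, 170, 717]) bench();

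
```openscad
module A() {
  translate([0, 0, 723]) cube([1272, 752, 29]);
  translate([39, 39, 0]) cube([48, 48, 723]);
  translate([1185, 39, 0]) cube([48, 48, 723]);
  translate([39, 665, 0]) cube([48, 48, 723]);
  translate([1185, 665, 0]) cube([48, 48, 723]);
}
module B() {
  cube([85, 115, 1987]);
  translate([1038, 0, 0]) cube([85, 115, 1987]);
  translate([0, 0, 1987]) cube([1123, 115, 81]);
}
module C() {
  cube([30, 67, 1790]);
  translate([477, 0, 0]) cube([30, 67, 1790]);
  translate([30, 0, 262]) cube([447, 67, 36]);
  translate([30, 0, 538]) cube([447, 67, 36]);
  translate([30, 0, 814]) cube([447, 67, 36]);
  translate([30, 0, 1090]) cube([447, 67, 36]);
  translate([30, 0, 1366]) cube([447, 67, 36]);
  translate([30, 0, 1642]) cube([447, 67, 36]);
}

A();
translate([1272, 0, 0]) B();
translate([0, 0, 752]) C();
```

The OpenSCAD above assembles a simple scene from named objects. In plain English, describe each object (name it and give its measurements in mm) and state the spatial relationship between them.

A is a table: top 1272 mm (x) × 752 mm (y), 29 mm thick, upper face at z = 752 mm, on four 48×48 mm square legs, each inset 39 mm from the nearest pair of top edges, running from z = 0 to the bottom of the top.

B is a door frame. The clear opening is 953 mm wide and 1987 mm high. Two 85 mm wide jambs, 115 mm deep, stand either side of the opening from the floor to the top of the opening. A 81 mm thick head sits across the top of both jambs, spanning the full outside width of the frame.

C is a wooden ladder with two side rails of 30×67 mm section and 1790 mm height, set 507 mm apart overall. Between them run 6 rectangular rungs (67 mm deep, 36 mm thick), front faces flush with the rails' −y face. The bottom of the first rung is 262 mm above the floor and each subsequent rung is 276 mm higher than the one below.

The door frame is against the table's +x side, with their −y faces flush. The ladder is on top of the table.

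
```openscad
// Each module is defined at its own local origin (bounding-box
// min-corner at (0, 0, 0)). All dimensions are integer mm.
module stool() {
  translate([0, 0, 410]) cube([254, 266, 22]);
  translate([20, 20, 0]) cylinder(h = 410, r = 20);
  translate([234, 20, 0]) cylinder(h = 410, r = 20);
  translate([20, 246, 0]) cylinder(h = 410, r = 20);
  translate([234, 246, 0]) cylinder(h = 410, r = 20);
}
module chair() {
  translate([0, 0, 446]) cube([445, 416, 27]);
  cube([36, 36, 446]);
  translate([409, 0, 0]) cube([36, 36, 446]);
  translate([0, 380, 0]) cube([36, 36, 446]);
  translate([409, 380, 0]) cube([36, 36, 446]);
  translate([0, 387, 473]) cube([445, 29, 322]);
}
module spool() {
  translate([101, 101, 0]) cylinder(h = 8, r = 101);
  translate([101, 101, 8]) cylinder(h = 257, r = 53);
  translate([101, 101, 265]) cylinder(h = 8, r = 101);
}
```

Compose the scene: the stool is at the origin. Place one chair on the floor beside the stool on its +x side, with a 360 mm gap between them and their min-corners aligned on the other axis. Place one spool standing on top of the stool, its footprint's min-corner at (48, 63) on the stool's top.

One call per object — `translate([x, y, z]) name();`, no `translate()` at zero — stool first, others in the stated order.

stool();
translate([614, 0, 0]) chair();
translate([48, 63, 432]) spool();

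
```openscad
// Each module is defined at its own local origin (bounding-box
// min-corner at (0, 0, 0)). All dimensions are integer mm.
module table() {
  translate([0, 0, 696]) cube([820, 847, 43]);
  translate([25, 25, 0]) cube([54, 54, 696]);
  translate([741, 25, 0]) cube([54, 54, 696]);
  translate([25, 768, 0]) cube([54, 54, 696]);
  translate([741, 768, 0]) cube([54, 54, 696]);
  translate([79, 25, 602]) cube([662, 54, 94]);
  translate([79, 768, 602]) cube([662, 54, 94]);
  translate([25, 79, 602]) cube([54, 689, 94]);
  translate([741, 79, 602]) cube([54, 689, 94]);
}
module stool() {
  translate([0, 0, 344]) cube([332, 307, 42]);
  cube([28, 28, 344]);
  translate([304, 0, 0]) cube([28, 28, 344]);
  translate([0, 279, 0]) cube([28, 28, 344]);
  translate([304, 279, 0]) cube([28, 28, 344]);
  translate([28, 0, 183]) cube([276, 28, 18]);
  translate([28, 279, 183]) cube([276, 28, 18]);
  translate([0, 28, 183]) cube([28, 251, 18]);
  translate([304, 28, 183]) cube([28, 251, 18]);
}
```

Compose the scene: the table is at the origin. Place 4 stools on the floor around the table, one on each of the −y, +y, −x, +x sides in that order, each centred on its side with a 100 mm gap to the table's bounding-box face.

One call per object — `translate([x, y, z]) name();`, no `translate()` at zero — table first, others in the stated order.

table();
translate([244, -407, 0]) stool();
translate([244, 947, 0]) stool();
translate([-432, 270, 0]) stool();
translate([920, 270, 0]) stool();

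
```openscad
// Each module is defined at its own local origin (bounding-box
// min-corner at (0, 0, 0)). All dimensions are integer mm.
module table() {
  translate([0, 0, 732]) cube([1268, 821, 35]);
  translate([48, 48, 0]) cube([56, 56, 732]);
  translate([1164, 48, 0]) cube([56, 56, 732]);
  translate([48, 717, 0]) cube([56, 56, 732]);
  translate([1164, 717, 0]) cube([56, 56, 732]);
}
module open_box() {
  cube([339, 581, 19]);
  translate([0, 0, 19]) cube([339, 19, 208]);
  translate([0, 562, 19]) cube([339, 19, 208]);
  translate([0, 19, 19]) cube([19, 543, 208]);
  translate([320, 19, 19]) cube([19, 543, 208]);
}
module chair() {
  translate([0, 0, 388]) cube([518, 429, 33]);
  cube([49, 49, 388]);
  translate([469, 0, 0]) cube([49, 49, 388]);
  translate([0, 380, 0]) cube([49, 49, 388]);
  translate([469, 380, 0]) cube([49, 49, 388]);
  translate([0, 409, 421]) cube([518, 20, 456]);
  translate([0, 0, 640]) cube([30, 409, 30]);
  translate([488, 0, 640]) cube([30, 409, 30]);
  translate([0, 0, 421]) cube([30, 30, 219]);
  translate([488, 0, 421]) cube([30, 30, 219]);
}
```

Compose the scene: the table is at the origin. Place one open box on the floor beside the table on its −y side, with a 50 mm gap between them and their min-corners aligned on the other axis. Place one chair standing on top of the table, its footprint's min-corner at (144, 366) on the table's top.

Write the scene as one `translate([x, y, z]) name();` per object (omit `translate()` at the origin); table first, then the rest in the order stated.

table();
translate([0, -631, 0]) open_box();
translate([144, 366, 767]) chair();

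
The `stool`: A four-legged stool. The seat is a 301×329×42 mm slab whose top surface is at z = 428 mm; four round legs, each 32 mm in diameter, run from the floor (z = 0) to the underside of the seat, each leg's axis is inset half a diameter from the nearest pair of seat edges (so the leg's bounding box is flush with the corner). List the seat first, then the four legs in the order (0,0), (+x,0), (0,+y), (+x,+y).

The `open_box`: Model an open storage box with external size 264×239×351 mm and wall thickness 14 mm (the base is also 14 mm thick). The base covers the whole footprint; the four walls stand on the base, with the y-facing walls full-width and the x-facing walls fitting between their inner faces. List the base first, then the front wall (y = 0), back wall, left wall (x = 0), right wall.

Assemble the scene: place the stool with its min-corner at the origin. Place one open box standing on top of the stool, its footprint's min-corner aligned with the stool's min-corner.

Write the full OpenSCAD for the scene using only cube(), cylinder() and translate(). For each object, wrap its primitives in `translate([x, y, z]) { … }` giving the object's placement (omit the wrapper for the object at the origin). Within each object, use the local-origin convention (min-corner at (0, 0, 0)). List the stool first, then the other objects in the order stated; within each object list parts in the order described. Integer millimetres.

translate([0, 0, 386]) cube([301, 329, 42]);
translate([16, 16, 0]) cylinder(h = 386, r = 16);
translate([285, 16, 0]) cylinder(h = 386, r = 16);
translate([16, 313, 0]) cylinder(h = 386, r = 16);
translate([285, 313, 0]) cylinder(h = 386, r = 16);
translate([0, 0, 428]) {
  cube([264, 239, 14]);
  translate([0, 0, 14]) cube([264, 14, 337]);
  translate([0, 225, 14]) cube([264, 14, 337]);
  translate([0, 14, 14]) cube([14, 211, 337]);
  translate([250, 14, 14]) cube([14, 211, 337]);
}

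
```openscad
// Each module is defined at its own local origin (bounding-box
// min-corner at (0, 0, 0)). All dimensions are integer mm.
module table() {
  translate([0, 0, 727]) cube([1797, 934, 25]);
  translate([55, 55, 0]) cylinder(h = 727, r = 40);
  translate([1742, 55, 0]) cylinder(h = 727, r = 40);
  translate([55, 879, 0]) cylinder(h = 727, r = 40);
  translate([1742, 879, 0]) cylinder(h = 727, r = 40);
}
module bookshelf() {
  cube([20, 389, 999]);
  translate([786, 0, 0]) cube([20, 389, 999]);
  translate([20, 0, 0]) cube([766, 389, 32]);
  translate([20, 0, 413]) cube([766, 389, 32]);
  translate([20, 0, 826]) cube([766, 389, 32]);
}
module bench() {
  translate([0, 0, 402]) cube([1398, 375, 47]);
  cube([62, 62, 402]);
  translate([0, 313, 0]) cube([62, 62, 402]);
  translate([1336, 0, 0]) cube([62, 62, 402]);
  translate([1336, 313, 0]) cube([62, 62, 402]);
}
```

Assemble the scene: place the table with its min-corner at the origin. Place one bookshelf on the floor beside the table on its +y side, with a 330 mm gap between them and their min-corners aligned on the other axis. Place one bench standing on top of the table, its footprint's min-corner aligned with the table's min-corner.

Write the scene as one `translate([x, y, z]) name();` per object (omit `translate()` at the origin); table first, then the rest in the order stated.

table();
translate([0, 1264, 0]) bookshelf();
translate([0, 0, 752]) bench();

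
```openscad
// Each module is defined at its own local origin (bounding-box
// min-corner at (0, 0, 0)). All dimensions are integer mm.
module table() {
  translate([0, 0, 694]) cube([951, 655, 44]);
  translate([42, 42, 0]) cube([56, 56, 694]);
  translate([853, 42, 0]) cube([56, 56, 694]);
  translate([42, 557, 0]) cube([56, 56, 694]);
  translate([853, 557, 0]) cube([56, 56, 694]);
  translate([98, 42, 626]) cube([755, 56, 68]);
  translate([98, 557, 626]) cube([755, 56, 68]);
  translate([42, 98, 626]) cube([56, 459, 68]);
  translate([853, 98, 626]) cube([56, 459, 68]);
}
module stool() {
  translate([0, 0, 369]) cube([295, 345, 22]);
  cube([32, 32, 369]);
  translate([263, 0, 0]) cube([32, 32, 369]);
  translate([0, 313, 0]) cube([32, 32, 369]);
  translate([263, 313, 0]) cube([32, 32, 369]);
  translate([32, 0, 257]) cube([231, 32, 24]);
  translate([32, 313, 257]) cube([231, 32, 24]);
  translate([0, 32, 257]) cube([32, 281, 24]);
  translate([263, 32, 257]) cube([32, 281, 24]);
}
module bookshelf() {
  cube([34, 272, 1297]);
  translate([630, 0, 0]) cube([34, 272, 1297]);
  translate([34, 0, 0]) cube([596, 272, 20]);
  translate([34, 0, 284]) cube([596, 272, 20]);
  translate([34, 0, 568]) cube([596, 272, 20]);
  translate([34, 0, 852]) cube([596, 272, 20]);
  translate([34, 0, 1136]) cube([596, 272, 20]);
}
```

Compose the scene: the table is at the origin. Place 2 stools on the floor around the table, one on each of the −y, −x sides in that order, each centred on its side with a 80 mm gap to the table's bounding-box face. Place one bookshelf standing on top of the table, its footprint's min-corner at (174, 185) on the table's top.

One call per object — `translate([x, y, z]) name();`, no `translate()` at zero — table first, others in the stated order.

table();
translate([328, -425, 0]) stool();
translate([-375, 155, 0]) stool();
translate([174, 185, 738]) bookshelf();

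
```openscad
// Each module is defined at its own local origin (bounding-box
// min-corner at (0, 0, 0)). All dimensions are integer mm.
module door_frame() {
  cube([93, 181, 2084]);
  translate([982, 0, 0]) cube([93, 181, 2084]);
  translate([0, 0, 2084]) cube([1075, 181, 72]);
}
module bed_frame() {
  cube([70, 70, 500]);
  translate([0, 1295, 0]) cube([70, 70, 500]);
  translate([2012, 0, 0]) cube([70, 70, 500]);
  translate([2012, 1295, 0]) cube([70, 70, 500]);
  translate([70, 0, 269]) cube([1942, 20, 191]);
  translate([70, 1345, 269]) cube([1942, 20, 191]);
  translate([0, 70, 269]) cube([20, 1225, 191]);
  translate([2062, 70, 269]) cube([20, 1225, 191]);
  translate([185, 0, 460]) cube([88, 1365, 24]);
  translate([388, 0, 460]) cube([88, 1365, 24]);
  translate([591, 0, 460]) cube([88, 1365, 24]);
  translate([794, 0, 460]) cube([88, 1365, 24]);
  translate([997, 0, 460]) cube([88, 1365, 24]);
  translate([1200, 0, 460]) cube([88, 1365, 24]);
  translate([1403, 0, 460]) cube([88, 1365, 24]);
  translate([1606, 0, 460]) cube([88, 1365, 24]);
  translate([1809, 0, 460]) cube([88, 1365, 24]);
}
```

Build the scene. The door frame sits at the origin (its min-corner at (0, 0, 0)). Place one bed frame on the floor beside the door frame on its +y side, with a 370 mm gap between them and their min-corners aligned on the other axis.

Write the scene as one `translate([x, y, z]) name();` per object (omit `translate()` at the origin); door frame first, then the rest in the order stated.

door_frame();
translate([0, 551, 0]) bed_frame();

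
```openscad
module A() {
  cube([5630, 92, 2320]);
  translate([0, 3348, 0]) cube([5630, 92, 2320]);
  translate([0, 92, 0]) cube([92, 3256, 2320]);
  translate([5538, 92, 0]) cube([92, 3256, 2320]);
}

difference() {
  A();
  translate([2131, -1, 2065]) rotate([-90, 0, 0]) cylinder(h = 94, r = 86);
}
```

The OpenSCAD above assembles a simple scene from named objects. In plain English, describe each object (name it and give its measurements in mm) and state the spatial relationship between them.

A is a box-shaped house frame (walls only): outside footprint 5630×3440 mm, wall height 2320 mm, wall thickness 92 mm. The two y-facing walls run the full x-width; the two x-facing walls fit between the inner faces of the y-facing walls.

The house frame has a circular hole of radius 86 mm through its front wall, centred at (x = 2131, z = 2065).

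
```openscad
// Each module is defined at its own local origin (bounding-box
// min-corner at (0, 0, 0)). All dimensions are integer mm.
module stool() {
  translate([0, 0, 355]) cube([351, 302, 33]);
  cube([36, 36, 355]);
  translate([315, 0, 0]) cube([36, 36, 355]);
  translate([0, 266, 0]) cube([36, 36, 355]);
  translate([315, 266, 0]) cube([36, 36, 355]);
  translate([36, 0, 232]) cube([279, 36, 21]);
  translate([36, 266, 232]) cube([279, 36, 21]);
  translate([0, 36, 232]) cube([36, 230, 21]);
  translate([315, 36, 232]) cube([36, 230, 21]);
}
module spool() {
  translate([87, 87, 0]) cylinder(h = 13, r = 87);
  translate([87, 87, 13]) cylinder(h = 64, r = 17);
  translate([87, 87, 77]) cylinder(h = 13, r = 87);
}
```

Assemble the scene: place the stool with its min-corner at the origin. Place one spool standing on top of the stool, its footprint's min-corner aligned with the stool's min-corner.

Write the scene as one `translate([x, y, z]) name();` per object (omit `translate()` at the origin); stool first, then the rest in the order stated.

stool();
translate([0, 0, 388]) spool();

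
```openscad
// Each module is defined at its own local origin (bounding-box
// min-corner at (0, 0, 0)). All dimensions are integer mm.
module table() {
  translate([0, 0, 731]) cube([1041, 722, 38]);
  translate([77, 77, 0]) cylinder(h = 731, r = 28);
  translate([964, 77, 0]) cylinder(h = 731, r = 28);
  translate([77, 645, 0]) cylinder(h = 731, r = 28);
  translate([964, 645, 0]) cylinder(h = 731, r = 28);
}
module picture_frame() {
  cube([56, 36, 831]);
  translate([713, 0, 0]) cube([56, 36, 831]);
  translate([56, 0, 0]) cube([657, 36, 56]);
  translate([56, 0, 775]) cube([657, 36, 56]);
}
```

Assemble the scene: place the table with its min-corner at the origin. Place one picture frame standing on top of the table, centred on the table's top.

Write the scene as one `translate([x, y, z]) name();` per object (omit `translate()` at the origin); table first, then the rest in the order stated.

table();
translate([136, 343, 769]) picture_frame();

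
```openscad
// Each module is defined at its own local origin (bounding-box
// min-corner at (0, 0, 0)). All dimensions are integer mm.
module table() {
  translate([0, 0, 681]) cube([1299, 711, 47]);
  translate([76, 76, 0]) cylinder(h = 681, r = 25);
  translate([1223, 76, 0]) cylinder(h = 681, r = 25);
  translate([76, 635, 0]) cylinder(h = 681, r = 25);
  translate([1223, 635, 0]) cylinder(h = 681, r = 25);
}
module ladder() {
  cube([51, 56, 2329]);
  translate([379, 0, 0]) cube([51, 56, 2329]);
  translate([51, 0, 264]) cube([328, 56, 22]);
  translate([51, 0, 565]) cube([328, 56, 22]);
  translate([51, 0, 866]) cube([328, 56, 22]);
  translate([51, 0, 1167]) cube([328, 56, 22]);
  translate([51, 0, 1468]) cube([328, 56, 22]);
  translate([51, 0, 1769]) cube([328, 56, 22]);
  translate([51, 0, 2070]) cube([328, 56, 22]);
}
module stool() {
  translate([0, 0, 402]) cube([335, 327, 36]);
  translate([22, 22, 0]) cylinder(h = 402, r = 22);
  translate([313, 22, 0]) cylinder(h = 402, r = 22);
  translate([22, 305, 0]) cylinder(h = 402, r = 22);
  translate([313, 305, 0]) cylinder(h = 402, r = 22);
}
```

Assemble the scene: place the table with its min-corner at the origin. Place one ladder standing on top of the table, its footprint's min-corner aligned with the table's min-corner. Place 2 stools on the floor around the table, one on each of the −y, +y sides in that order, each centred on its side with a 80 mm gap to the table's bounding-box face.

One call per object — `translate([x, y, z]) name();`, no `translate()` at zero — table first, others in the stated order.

table();
translate([0, 0, 728]) ladder();
translate([482, -407, 0]) stool();
translate([482, 791, 0]) stool();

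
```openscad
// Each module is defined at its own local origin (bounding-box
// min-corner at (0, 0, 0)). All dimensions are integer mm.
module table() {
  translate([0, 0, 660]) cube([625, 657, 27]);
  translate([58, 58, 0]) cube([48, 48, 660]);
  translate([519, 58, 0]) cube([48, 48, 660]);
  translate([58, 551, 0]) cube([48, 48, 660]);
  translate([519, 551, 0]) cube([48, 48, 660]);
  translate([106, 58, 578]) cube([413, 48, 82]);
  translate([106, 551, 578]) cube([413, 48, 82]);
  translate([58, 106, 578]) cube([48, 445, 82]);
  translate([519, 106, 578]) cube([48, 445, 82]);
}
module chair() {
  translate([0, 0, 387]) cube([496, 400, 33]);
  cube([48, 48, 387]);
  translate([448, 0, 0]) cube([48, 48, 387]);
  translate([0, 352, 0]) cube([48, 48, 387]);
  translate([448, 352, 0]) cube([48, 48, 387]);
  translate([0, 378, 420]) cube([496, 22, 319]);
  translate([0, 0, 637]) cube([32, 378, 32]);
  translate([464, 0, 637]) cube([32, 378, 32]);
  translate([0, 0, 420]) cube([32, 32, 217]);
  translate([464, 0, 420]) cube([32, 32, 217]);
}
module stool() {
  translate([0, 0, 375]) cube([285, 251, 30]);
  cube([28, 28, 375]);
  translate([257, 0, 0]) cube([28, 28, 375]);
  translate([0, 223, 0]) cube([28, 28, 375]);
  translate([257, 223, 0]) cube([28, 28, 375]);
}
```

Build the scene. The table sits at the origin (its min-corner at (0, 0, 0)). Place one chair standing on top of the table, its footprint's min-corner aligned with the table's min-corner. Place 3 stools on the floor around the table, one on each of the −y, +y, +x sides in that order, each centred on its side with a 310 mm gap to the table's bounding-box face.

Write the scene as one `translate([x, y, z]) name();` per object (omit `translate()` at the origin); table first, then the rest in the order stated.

table();
translate([0, 0, 687]) chair();
translate([170, -561, 0]) stool();
translate([170, 967, 0]) stool();
translate([935, 203, 0]) stool();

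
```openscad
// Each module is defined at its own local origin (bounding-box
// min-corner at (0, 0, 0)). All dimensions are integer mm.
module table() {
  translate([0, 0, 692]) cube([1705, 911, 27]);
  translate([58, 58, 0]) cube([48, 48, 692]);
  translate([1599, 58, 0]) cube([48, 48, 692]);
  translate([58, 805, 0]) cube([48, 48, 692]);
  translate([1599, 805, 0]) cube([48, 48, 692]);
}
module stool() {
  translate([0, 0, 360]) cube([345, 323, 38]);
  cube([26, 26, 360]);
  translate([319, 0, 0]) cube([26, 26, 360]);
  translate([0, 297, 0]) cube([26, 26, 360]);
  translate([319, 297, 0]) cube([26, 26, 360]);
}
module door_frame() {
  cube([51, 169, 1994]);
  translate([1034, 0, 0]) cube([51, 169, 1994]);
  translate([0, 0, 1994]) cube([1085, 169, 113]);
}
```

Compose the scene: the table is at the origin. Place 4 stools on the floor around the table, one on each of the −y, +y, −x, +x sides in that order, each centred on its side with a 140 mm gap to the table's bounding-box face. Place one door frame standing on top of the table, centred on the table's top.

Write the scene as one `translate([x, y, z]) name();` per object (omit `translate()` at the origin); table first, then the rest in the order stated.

table();
translate([680, -463, 0]) stool();
translate([680, 1051, 0]) stool();
translate([-485, 294, 0]) stool();
translate([1845, 294, 0]) stool();
translate([310, 371, 719]) door_frame();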